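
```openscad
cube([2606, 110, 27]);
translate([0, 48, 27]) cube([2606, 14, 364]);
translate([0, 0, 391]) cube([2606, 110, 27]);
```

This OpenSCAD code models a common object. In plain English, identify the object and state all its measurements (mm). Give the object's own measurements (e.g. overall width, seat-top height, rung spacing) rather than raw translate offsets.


An I-beam lying along x, 2606 mm long. Overall section height 418 mm. Two flanges 110 mm wide (y) and 27 mm thick, one on the floor and one at the top; a web 14 mm thick runs between them, centred on the flange width.


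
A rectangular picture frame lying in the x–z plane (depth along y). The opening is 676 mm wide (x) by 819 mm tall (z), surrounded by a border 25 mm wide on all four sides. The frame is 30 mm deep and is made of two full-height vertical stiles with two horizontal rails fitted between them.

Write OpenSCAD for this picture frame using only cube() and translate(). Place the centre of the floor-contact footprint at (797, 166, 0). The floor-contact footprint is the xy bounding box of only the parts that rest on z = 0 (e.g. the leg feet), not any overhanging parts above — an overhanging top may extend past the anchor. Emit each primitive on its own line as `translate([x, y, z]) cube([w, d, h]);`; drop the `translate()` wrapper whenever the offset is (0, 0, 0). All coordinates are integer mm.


translate([434, 151, 0]) cube([25, 30, 869]);
translate([1135, 151, 0]) cube([25, 30, 869]);
translate([459, 151, 0]) cube([676, 30, 25]);
translate([459, 151, 844]) cube([676, 30, 25]);


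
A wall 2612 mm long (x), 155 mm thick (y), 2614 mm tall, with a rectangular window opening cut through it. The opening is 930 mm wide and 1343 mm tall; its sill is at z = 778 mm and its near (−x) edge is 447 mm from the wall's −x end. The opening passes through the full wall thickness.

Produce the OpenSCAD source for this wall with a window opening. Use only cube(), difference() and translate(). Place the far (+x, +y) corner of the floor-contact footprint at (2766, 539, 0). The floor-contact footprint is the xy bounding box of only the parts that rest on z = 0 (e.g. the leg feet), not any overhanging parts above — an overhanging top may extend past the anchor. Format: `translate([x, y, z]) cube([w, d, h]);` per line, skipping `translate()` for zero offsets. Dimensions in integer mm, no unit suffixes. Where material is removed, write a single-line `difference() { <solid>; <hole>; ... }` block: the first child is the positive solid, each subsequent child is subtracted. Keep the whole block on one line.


difference() { translate([154, 384, 0]) cube([2612, 155, 2614]); translate([601, 384, 778]) cube([930, 155, 1343]); }


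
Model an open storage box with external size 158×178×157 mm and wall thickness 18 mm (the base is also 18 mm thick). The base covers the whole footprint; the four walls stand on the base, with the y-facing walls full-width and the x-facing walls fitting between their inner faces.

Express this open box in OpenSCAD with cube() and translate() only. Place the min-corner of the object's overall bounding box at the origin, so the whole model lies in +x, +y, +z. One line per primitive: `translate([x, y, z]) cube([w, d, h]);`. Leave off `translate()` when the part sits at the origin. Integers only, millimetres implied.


cube([158, 178, 18]);
translate([0, 0, 18]) cube([158, 18, 139]);
translate([0, 160, 18]) cube([158, 18, 139]);
translate([0, 18, 18]) cube([18, 142, 139]);
translate([140, 18, 18]) cube([18, 142, 139]);


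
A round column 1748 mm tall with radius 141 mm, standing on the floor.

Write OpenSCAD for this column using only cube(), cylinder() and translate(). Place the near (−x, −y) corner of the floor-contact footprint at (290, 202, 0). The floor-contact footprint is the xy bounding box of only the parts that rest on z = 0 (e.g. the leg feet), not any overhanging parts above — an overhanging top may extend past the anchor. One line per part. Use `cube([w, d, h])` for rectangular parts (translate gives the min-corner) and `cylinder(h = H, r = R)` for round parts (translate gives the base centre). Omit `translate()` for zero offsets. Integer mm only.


translate([431, 343, 0]) cylinder(h = 1748, r = 141);


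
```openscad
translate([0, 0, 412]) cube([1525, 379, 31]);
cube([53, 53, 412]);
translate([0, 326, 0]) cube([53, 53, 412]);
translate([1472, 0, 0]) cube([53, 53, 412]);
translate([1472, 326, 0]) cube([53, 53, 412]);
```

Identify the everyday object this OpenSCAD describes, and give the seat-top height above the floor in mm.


A bench. The seat-top height is 443 mm.

A long slab on four corner posts — a bench. The slab sits at z = 412 with thickness 31, so the top is 412 + 31 = 443 mm.


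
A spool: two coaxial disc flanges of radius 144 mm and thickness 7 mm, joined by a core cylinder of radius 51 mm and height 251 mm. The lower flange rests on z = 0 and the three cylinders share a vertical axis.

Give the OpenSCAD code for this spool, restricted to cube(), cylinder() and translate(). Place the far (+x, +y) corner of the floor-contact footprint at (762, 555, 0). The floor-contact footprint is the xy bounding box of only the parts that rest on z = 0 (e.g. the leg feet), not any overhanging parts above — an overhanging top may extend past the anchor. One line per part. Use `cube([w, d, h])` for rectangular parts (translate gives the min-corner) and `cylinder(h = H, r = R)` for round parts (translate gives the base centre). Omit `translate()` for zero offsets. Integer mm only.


translate([618, 411, 0]) cylinder(h = 7, r = 144);
translate([618, 411, 7]) cylinder(h = 251, r = 51);
translate([618, 411, 258]) cylinder(h = 7, r = 144);


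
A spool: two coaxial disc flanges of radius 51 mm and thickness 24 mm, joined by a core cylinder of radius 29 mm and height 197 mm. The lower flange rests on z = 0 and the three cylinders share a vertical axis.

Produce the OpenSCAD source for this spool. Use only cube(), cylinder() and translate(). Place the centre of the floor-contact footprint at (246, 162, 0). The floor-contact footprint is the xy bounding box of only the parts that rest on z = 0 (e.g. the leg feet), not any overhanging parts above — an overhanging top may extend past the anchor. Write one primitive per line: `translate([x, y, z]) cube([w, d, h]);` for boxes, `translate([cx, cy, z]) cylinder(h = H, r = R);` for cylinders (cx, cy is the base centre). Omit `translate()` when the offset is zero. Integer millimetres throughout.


translate([246, 162, 0]) cylinder(h = 24, r = 51);
translate([246, 162, 24]) cylinder(h = 197, r = 29);
translate([246, 162, 221]) cylinder(h = 24, r = 51);


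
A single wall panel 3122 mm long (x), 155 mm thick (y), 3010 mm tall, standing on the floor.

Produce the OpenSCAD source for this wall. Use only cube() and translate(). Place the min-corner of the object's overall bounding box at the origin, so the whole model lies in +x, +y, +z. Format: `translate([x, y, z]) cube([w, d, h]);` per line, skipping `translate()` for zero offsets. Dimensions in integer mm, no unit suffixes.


cube([3122, 155, 3010]);


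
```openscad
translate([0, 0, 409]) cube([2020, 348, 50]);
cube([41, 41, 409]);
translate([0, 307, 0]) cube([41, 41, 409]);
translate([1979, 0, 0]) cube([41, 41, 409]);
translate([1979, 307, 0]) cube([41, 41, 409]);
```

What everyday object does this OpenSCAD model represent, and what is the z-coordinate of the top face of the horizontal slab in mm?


A bench. The seat-top height is 459 mm.

A long slab on four corner posts — a bench. The slab sits at z = 409 with thickness 50, so the top is 409 + 50 = 459 mm.


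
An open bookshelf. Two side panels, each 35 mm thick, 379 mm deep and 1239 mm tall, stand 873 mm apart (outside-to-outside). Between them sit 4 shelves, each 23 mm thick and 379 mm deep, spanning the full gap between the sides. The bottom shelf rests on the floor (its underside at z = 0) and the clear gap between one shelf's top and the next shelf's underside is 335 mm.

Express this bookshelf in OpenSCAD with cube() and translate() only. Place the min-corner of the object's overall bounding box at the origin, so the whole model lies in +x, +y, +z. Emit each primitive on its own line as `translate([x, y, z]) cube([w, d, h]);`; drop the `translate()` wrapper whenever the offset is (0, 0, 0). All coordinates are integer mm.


cube([35, 379, 1239]);
translate([838, 0, 0]) cube([35, 379, 1239]);
translate([35, 0, 0]) cube([803, 379, 23]);
translate([35, 0, 358]) cube([803, 379, 23]);
translate([35, 0, 716]) cube([803, 379, 23]);
translate([35, 0, 1074]) cube([803, 379, 23]);


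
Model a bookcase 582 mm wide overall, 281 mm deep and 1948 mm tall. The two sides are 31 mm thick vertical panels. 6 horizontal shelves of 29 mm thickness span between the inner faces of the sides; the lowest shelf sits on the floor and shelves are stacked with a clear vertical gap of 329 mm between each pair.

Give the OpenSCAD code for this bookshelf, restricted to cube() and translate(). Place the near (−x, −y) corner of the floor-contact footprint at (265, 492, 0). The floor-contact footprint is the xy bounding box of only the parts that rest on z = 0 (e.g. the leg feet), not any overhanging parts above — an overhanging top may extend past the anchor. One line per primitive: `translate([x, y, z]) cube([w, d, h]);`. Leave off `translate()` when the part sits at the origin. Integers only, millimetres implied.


translate([265, 492, 0]) cube([31, 281, 1948]);
translate([816, 492, 0]) cube([31, 281, 1948]);
translate([296, 492, 0]) cube([520, 281, 29]);
translate([296, 492, 358]) cube([520, 281, 29]);
translate([296, 492, 716]) cube([520, 281, 29]);
translate([296, 492, 1074]) cube([520, 281, 29]);
translate([296, 492, 1432]) cube([520, 281, 29]);
translate([296, 492, 1790]) cube([520, 281, 29]);


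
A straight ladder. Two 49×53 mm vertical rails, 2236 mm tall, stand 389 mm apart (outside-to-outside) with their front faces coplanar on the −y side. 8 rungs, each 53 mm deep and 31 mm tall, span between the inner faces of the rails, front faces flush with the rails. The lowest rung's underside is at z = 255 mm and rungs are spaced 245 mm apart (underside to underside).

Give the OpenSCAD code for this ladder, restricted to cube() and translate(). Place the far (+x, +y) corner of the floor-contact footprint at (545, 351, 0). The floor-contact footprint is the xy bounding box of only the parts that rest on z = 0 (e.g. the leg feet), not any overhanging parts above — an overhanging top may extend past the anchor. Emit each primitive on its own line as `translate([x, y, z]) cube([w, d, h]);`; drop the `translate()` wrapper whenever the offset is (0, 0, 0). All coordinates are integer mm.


// rung span = 389 - 2*49 = 291
// rung[k] z = 255 + k*245
translate([156, 298, 0]) cube([49, 53, 2236]);
translate([496, 298, 0]) cube([49, 53, 2236]);
translate([205, 298, 255]) cube([291, 53, 31]);
translate([205, 298, 500]) cube([291, 53, 31]);
translate([205, 298, 745]) cube([291, 53, 31]);
translate([205, 298, 990]) cube([291, 53, 31]);
translate([205, 298, 1235]) cube([291, 53, 31]);
translate([205, 298, 1480]) cube([291, 53, 31]);
translate([205, 298, 1725]) cube([291, 53, 31]);
translate([205, 298, 1970]) cube([291, 53, 31]);


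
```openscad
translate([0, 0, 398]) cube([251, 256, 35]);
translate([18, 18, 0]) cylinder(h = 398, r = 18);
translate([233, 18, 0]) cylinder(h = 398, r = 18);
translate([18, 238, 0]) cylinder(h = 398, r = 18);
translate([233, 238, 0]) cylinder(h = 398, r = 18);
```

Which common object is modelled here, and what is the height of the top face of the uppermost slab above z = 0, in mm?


A stool. The seat height is 433 mm.

A 251×256×35 slab at z = 398 on four corner cylinders — a stool. The seat top is 398 + 35 = 433 mm.


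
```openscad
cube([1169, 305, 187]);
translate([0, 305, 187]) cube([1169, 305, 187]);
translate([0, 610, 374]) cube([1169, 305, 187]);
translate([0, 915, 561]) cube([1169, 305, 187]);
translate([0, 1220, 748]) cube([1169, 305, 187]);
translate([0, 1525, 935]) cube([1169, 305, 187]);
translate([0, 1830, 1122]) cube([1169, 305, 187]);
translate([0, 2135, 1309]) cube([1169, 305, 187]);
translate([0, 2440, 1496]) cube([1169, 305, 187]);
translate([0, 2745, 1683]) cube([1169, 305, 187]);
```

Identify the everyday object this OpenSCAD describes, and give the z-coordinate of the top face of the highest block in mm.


A staircase. The total rise is 1870 mm.

10 identical blocks, each offset up and back from the previous — a staircase. Each step is 187 mm tall and there are 10 of them, so the total rise is 10 × 187 = 1870 mm.


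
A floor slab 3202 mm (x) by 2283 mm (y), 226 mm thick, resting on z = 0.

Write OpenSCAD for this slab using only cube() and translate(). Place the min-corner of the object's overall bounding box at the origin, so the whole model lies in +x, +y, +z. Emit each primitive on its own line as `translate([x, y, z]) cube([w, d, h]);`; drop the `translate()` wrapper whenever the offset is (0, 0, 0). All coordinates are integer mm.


cube([3202, 2283, 226]);


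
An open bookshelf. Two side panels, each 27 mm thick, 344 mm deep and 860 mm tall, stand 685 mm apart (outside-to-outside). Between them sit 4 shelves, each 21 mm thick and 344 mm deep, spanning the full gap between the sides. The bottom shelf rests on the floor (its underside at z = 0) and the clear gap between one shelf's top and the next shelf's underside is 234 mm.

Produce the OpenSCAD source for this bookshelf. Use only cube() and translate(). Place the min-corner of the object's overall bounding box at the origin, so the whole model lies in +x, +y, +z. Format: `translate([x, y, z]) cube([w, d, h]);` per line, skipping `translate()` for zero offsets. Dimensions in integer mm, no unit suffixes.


cube([27, 344, 860]);
translate([658, 0, 0]) cube([27, 344, 860]);
translate([27, 0, 0]) cube([631, 344, 21]);
translate([27, 0, 255]) cube([631, 344, 21]);
translate([27, 0, 510]) cube([631, 344, 21]);
translate([27, 0, 765]) cube([631, 344, 21]);


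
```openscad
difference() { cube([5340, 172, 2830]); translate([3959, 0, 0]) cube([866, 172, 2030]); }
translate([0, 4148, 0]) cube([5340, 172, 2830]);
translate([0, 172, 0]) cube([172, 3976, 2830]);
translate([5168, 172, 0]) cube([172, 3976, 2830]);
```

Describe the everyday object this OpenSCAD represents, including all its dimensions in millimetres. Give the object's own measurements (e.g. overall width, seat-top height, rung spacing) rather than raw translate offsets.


A single room: four walls, each 2830 mm tall and 172 mm thick, enclosing an outside footprint 5340×4320 mm (x × y), no floor or roof. The front and back walls (−y and +y sides) run the full x-width; the side walls fit between their inner faces. A door opening 866 mm wide and 2030 mm tall is cut through the front wall from the floor up, its −x edge 3959 mm from the wall's −x end.


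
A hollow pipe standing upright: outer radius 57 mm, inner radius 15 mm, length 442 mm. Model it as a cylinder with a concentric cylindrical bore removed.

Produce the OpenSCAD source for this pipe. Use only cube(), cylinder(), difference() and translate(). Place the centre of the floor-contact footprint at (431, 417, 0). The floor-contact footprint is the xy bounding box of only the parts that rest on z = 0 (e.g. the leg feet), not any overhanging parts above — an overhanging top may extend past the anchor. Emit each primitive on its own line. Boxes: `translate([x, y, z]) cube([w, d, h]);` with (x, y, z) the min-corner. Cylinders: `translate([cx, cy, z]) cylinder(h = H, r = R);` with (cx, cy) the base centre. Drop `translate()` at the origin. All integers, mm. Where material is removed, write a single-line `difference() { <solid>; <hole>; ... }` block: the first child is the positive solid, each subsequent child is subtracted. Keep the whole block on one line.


difference() { translate([431, 417, 0]) cylinder(h = 442, r = 57); translate([431, 417, 0]) cylinder(h = 442, r = 15); }


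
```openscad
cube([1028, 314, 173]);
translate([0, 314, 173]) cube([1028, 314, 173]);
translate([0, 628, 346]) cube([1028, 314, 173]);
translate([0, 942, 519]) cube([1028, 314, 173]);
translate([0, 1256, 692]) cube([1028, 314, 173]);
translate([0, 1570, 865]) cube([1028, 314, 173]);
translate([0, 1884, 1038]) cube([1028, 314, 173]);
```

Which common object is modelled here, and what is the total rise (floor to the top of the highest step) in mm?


A staircase. The total rise is 1211 mm.

7 identical blocks, each offset up and back from the previous — a staircase. Each step is 173 mm tall and there are 7 of them, so the total rise is 7 × 173 = 1211 mm.


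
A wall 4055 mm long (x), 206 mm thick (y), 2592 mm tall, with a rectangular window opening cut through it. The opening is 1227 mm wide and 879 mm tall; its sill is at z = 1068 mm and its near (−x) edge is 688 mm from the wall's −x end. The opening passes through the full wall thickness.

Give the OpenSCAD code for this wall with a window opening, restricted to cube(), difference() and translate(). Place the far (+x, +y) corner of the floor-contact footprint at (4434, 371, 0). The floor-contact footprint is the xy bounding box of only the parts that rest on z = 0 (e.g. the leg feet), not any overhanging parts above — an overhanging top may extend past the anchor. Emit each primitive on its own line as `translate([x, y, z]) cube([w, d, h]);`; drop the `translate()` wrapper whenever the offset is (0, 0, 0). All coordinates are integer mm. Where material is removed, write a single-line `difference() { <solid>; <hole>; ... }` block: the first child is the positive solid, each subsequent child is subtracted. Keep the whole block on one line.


difference() { translate([379, 165, 0]) cube([4055, 206, 2592]); translate([1067, 165, 1068]) cube([1227, 206, 879]); }


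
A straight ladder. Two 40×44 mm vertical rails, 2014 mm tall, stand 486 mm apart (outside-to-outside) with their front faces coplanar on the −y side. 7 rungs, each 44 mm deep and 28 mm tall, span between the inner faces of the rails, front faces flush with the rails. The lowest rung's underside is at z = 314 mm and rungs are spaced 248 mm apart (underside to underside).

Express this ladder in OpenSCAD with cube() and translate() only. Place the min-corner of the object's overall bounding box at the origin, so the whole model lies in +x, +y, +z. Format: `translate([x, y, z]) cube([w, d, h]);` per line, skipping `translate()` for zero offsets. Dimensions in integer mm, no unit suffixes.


cube([40, 44, 2014]);
translate([446, 0, 0]) cube([40, 44, 2014]);
translate([40, 0, 314]) cube([406, 44, 28]);
translate([40, 0, 562]) cube([406, 44, 28]);
translate([40, 0, 810]) cube([406, 44, 28]);
translate([40, 0, 1058]) cube([406, 44, 28]);
translate([40, 0, 1306]) cube([406, 44, 28]);
translate([40, 0, 1554]) cube([406, 44, 28]);
translate([40, 0, 1802]) cube([406, 44, 28]);


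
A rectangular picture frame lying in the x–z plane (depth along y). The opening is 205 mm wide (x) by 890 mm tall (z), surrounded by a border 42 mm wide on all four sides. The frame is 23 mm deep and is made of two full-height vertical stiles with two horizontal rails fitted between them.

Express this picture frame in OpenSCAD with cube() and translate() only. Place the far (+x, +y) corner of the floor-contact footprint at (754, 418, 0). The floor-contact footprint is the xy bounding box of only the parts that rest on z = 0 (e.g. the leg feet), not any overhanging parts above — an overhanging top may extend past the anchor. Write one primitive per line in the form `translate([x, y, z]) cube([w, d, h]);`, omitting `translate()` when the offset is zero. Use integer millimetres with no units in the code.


translate([465, 395, 0]) cube([42, 23, 974]);
translate([712, 395, 0]) cube([42, 23, 974]);
translate([507, 395, 0]) cube([205, 23, 42]);
translate([507, 395, 932]) cube([205, 23, 42]);


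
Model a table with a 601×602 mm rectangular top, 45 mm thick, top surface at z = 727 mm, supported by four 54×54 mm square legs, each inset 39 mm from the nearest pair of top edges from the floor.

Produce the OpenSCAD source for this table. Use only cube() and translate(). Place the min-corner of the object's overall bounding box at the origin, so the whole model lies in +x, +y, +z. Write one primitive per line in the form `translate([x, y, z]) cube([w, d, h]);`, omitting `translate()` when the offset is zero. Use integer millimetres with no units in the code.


translate([0, 0, 682]) cube([601, 602, 45]);
translate([39, 39, 0]) cube([54, 54, 682]);
translate([508, 39, 0]) cube([54, 54, 682]);
translate([39, 509, 0]) cube([54, 54, 682]);
translate([508, 509, 0]) cube([54, 54, 682]);


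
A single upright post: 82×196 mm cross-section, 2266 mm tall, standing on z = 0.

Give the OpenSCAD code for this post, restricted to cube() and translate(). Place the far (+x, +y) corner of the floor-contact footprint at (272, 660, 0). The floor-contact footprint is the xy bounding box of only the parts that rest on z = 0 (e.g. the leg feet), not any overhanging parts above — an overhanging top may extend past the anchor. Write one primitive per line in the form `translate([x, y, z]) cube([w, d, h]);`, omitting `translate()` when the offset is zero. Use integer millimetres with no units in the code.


translate([190, 464, 0]) cube([82, 196, 2266]);


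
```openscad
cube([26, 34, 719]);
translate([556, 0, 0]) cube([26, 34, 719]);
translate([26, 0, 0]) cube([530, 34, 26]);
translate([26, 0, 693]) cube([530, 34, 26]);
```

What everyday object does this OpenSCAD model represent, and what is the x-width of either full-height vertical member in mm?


A picture frame. The border width is 26 mm.

Four thin pieces enclosing a rectangular opening — a picture frame. The two full-height stiles are 719 mm tall; the top rail sits at z = 693 and is 26 mm tall, so the border above the opening is 719 − 693 = 26 mm, matching the stile x-width.


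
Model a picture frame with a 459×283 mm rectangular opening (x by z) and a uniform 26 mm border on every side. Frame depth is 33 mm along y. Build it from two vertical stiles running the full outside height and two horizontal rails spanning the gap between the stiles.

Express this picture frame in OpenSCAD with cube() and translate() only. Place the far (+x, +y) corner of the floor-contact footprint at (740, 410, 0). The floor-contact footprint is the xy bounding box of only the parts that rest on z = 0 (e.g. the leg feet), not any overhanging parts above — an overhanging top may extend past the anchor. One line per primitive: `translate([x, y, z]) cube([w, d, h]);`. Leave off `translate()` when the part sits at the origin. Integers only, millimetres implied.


translate([229, 377, 0]) cube([26, 33, 335]);
translate([714, 377, 0]) cube([26, 33, 335]);
translate([255, 377, 0]) cube([459, 33, 26]);
translate([255, 377, 309]) cube([459, 33, 26]);


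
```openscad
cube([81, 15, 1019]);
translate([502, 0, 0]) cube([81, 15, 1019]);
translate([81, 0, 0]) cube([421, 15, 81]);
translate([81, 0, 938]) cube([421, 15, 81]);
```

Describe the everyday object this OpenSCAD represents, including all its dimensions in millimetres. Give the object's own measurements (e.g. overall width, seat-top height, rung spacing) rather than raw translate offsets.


A rectangular picture frame lying in the x–z plane (depth along y). The opening is 421 mm wide (x) by 857 mm tall (z), surrounded by a border 81 mm wide on all four sides. The frame is 15 mm deep and is made of two full-height vertical stiles with two horizontal rails fitted between them.


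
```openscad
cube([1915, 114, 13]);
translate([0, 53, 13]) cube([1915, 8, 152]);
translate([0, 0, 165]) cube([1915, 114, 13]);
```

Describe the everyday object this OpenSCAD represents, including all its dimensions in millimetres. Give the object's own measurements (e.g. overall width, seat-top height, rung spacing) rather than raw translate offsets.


An I-beam lying along x, 1915 mm long. Overall section height 178 mm. Two flanges 114 mm wide (y) and 13 mm thick, one on the floor and one at the top; a web 8 mm thick runs between them, centred on the flange width.


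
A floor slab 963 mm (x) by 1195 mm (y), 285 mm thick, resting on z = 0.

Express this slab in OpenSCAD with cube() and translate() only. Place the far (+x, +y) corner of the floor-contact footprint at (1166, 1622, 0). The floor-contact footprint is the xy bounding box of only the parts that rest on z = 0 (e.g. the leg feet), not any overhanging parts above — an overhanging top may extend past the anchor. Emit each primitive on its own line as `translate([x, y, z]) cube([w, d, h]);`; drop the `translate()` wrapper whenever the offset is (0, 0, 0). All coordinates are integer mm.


translate([203, 427, 0]) cube([963, 1195, 285]);


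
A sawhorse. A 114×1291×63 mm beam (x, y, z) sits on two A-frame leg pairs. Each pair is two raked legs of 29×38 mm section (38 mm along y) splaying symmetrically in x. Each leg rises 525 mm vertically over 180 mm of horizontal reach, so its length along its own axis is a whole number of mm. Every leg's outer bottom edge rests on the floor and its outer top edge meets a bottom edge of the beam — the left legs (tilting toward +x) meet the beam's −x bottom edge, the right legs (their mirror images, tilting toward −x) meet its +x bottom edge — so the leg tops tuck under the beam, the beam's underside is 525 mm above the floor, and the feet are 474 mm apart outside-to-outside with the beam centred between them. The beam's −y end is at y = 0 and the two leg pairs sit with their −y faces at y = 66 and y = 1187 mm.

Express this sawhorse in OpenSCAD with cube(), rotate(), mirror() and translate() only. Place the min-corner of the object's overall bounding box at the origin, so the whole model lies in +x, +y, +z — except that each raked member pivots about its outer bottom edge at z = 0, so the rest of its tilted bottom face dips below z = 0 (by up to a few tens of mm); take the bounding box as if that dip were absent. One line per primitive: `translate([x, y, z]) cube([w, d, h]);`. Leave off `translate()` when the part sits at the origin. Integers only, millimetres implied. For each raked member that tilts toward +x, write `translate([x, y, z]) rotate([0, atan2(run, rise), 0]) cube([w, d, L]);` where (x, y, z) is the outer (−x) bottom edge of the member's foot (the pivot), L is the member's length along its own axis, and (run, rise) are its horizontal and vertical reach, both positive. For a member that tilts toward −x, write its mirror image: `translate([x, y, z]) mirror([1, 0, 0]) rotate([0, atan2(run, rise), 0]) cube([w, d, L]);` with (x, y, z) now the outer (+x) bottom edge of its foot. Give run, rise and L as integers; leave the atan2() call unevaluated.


translate([180, 0, 525]) cube([114, 1291, 63]);
translate([0, 66, 0]) rotate([0, atan2(180, 525), 0]) cube([29, 38, 555]);
translate([474, 66, 0]) mirror([1, 0, 0]) rotate([0, atan2(180, 525), 0]) cube([29, 38, 555]);
translate([0, 1187, 0]) rotate([0, atan2(180, 525), 0]) cube([29, 38, 555]);
translate([474, 1187, 0]) mirror([1, 0, 0]) rotate([0, atan2(180, 525), 0]) cube([29, 38, 555]);


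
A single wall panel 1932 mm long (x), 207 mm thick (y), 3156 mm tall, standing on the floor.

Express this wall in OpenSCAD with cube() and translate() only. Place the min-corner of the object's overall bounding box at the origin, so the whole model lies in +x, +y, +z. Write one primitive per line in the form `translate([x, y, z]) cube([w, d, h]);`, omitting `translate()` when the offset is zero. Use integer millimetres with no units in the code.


cube([1932, 207, 3156]);


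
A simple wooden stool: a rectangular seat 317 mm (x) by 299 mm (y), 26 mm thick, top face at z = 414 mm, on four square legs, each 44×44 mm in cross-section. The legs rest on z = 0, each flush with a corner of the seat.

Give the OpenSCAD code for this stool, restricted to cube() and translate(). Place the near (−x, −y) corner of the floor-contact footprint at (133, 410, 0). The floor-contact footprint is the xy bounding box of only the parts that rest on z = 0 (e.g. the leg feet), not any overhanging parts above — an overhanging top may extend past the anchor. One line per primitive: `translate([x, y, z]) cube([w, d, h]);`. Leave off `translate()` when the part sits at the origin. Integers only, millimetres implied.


translate([133, 410, 388]) cube([317, 299, 26]);
translate([133, 410, 0]) cube([44, 44, 388]);
translate([406, 410, 0]) cube([44, 44, 388]);
translate([133, 665, 0]) cube([44, 44, 388]);
translate([406, 665, 0]) cube([44, 44, 388]);


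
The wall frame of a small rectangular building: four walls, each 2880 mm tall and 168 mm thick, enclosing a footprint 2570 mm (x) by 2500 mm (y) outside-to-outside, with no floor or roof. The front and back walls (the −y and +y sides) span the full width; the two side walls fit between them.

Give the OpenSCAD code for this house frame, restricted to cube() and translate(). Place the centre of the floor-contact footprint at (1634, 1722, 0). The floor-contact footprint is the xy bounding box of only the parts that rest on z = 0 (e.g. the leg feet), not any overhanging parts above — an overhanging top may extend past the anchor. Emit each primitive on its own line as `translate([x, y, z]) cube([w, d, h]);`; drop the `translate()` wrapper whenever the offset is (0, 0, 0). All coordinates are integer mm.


translate([349, 472, 0]) cube([2570, 168, 2880]);
translate([349, 2804, 0]) cube([2570, 168, 2880]);
translate([349, 640, 0]) cube([168, 2164, 2880]);
translate([2751, 640, 0]) cube([168, 2164, 2880]);


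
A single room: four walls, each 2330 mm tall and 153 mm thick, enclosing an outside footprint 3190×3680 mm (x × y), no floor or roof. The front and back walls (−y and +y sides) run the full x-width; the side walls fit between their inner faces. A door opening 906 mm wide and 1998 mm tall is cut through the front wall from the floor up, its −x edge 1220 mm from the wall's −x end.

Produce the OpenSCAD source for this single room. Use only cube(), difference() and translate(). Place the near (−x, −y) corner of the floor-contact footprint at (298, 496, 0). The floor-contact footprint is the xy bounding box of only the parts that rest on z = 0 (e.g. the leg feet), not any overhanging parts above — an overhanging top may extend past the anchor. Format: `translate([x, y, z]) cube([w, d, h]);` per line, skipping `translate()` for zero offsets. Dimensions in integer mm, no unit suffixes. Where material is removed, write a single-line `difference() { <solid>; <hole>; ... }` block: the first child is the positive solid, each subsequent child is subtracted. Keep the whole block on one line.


difference() { translate([298, 496, 0]) cube([3190, 153, 2330]); translate([1518, 496, 0]) cube([906, 153, 1998]); }
translate([298, 4023, 0]) cube([3190, 153, 2330]);
translate([298, 649, 0]) cube([153, 3374, 2330]);
translate([3335, 649, 0]) cube([153, 3374, 2330]);


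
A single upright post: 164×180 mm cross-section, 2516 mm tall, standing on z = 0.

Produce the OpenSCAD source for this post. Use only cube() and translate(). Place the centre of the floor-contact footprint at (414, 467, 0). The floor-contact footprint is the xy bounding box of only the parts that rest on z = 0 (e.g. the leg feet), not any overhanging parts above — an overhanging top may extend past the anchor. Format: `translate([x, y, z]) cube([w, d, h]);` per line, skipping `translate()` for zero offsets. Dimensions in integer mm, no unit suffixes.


translate([332, 377, 0]) cube([164, 180, 2516]);


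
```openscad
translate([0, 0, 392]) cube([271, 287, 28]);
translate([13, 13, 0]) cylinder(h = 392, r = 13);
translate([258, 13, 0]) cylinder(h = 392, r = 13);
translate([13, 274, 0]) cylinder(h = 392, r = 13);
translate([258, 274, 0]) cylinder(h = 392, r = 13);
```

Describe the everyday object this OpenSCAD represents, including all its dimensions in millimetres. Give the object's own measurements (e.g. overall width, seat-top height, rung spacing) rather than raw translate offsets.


A four-legged stool. The seat is a 271×287×28 mm slab whose top surface is at z = 420 mm; four round legs, each 26 mm in diameter, run from the floor (z = 0) to the underside of the seat, each leg's axis is inset half a diameter from the nearest pair of seat edges (so the leg's bounding box is flush with the corner).


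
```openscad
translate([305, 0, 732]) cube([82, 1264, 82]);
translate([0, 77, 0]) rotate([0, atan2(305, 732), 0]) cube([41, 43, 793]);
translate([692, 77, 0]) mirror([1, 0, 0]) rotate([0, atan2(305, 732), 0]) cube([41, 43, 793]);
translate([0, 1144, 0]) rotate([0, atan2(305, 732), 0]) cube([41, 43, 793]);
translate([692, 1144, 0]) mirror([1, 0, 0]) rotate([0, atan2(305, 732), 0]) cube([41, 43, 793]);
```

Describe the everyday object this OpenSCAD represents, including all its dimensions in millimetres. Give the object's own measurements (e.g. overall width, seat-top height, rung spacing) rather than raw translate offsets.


A sawhorse. A 82×1264×82 mm beam (x, y, z) sits on two A-frame leg pairs. Each pair is two raked legs of 41×43 mm section (43 mm along y) splaying symmetrically in x. Each leg rises 732 mm vertically over 305 mm of horizontal reach and is 793 mm long along its own axis. Every leg's outer bottom edge rests on the floor and its outer top edge meets a bottom edge of the beam — the left legs (tilting toward +x) meet the beam's −x bottom edge, the right legs (their mirror images, tilting toward −x) meet its +x bottom edge — so the leg tops tuck under the beam, the beam's underside is 732 mm above the floor, and the feet are 692 mm apart outside-to-outside with the beam centred between them. The two leg pairs are set in 77 mm from either end of the beam.


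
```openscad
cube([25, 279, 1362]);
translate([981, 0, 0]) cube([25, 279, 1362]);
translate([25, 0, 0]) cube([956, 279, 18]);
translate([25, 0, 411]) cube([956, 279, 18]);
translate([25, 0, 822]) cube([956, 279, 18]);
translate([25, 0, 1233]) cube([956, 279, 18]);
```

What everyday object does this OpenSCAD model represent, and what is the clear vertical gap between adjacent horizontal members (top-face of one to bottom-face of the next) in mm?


A bookshelf. The clear shelf gap is 393 mm.

Two tall side panels with 4 horizontal boards between them — a bookshelf. The first two shelf undersides are at z = 0 and z = 411; with shelf thickness 18, the clear gap is 411 − 0 − 18 = 393 mm.


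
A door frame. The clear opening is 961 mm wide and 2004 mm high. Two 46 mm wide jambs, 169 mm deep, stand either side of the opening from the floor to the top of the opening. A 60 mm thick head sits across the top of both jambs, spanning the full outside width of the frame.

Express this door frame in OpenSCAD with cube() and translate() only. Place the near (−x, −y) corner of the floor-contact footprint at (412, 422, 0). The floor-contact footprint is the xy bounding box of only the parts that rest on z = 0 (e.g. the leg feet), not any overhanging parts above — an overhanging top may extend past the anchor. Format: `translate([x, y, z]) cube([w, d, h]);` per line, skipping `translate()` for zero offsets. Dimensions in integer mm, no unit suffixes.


translate([412, 422, 0]) cube([46, 169, 2004]);
translate([1419, 422, 0]) cube([46, 169, 2004]);
translate([412, 422, 2004]) cube([1053, 169, 60]);


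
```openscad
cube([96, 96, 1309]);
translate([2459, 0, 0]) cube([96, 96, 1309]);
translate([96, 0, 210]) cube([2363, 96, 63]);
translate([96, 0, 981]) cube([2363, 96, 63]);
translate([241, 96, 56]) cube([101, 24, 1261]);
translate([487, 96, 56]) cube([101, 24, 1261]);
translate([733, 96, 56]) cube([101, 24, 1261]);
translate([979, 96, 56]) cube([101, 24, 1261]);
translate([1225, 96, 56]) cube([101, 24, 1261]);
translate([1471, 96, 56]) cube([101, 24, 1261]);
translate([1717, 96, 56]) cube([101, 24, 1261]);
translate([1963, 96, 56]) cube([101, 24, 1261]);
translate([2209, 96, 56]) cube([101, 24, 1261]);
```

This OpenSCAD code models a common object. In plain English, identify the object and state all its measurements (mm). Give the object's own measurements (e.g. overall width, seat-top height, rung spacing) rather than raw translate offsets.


A fence section. Two 96×96 mm posts, 1309 mm tall, stand on the floor with a clear span of 2363 mm between their inner faces. Two horizontal rails of 96×63 mm section span the gap between the posts with their undersides at z = 210 mm and z = 981 mm, flush with the posts' −y face. 9 pickets, each 101 mm wide, 24 mm thick and 1261 mm tall, are fixed to the +y face of the rails with their bottoms at z = 56 mm, spaced across the span with a 145 mm gap after the −x post and between neighbouring pickets, with 149 mm left before the +x post.


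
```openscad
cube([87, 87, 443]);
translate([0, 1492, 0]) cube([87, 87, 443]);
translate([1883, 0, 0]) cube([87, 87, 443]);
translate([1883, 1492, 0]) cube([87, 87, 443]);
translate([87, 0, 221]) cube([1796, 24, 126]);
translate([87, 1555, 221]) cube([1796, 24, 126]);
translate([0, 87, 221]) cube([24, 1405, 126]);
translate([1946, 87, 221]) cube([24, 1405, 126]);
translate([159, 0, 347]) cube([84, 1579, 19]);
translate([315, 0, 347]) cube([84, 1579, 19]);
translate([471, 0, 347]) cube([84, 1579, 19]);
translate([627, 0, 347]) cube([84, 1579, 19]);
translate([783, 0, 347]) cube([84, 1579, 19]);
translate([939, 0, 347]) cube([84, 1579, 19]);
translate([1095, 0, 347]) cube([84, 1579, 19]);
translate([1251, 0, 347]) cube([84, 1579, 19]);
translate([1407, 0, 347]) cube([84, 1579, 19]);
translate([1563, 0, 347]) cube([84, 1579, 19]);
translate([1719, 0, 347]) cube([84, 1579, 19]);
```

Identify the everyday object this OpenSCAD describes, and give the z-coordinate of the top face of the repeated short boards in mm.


A bed frame. The slat-top height is 366 mm.

Four posts, four rails, and a row of slats — a bed frame. Slats sit on the rails at z = 221 + 126 = 347; with slat thickness 19, the top is 366 mm.


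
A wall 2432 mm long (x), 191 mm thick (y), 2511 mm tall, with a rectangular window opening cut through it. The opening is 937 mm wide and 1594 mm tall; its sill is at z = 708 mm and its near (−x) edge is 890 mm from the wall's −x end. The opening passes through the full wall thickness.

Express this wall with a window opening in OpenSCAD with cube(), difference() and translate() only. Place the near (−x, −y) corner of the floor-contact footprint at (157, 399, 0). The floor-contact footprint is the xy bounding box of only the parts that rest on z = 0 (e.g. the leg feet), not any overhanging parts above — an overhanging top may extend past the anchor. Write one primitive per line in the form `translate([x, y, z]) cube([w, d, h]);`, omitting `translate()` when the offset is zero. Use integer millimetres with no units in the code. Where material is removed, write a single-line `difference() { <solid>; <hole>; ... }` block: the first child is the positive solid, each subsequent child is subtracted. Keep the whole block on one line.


difference() { translate([157, 399, 0]) cube([2432, 191, 2511]); translate([1047, 399, 708]) cube([937, 191, 1594]); }


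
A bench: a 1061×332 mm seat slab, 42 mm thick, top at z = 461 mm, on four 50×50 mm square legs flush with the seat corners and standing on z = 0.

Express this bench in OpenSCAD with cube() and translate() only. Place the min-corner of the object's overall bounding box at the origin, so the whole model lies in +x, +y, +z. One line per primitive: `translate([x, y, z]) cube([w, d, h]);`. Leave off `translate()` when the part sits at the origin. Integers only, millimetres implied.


// leg_h = 461 − 42 = 419
translate([0, 0, 419]) cube([1061, 332, 42]);
cube([50, 50, 419]);
translate([0, 282, 0]) cube([50, 50, 419]);
translate([1011, 0, 0]) cube([50, 50, 419]);
translate([1011, 282, 0]) cube([50, 50, 419]);


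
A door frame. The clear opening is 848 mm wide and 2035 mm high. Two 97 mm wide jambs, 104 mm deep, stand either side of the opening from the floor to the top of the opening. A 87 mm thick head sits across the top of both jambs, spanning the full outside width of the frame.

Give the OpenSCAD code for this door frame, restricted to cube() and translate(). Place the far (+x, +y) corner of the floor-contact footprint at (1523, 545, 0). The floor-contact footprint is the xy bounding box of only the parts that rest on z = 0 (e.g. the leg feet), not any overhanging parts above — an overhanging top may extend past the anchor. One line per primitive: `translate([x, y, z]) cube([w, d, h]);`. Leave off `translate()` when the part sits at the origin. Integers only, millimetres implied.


translate([481, 441, 0]) cube([97, 104, 2035]);
translate([1426, 441, 0]) cube([97, 104, 2035]);
translate([481, 441, 2035]) cube([1042, 104, 87]);
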